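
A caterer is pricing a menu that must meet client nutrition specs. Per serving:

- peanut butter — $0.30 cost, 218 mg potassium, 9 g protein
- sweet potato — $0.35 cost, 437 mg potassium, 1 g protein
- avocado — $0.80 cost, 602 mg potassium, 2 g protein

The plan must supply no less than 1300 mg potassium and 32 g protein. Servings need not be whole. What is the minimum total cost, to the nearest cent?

$1.47

Minimising a linear cost over {potassium ≥ 1300, protein ≥ 32, servings ≥ 0} — the optimum is at a vertex, using one or two foods.
peanut butter only: max(1300/218, 32/9) = 5.963 servings → $1.79.
sweet potato only: max(1300/437, 32/1) = 32 servings → $11.20.
avocado only: max(1300/602, 32/2) = 16 servings → $12.80.
peanut butter + sweet potato with both tight: 3.414 servings and 1.272 servings → $1.47.
peanut butter + avocado with both tight: 3.345 servings and 0.9482 servings → $1.76.
sweet potato + avocado with both targets exact would need a negative amount; discard.
Cheapest feasible corner: $1.47.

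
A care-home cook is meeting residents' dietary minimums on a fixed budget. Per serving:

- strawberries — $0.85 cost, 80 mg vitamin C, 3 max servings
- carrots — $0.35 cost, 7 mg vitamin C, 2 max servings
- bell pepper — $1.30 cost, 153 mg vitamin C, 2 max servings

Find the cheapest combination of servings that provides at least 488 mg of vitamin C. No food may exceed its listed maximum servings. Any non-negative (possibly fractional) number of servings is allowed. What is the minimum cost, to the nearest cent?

Cost per mg of vitamin C: bell pepper $0.0085, strawberries $0.0106, carrots $0.0500.
Take 2 servings of bell pepper: +306.0 mg vitamin C for $2.60 (total $2.60, still need 182.0 mg).
Take 2.275 servings of strawberries: +182.0 mg vitamin C for $1.93 (total $4.53, still need 0.0 mg).
Filling from the cheapest source first is optimal under one linear minimum: $4.53.

$4.53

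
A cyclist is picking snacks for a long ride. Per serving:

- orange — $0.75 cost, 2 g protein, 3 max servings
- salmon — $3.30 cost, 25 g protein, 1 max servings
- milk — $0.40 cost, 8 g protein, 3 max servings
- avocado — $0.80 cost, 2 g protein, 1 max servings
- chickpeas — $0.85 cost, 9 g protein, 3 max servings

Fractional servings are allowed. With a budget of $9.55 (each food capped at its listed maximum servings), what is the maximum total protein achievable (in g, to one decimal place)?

82.6 g

Protein per dollar: milk 20, chickpeas 10.59, salmon 7.576, orange 2.667, avocado 2.5.
Take 3 servings of milk: spends $1.20, +24.0 g protein (running total 24.0 g).
Take 3 servings of chickpeas: spends $2.55, +27.0 g protein (running total 51.0 g).
Take 1 serving of salmon: spends $3.30, +25.0 g protein (running total 76.0 g).
Take 3 servings of orange: spends $2.25, +6.0 g protein (running total 82.0 g).
Take 0.3125 servings of avocado: spends $0.25, +0.6 g protein (running total 82.6 g).
Greedy by best ratio exhausts the cost allowance optimally: 82.6 g.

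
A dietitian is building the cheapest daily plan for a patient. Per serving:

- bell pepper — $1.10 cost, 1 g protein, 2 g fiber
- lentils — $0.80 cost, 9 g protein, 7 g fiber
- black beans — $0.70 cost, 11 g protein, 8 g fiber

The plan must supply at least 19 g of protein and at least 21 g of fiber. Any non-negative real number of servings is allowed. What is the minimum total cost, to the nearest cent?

An LP optimum is at a vertex; with two nutrient constraints at most two foods are used. Check each candidate.
bell pepper only: max(19/1, 21/2) = 19 servings → $20.90.
lentils only: max(19/9, 21/7) = 3 servings → $2.40.
black beans only: max(19/11, 21/8) = 2.625 servings → $1.84.
bell pepper + lentils with both tight: 5.091 servings and 1.545 servings → $6.84.
bell pepper + black beans with both tight: 5.643 servings and 1.214 servings → $7.06.
lentils + black beans: intersection lies outside the first quadrant.
So the least-cost plan costs $1.84.

$1.84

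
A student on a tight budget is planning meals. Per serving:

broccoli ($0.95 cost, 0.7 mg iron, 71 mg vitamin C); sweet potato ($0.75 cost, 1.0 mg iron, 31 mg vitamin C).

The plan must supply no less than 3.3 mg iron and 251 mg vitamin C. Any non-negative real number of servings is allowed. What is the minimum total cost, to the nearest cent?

Minimising a linear cost over {iron ≥ 3.3, vitamin C ≥ 251, servings ≥ 0} — the optimum is at a vertex, using one or two foods.
broccoli only: max(3.3/0.7, 251/71) = 4.714 servings → $4.48.
sweet potato only: max(3.3/1.0, 251/31) = 8.097 servings → $6.07.
broccoli + sweet potato with both tight: 3.016 servings and 1.189 servings → $3.76.
So the least-cost plan costs $3.76.

$3.76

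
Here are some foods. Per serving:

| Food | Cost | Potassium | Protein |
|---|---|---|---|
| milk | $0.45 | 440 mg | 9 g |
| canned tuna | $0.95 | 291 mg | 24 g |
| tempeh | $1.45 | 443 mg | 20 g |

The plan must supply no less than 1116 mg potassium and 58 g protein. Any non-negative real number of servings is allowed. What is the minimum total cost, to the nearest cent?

$2.41

An LP optimum is at a vertex; with two nutrient constraints at most two foods are used. Check each candidate.
milk only: max(1116/440, 58/9) = 6.444 servings → $2.90.
canned tuna only: max(1116/291, 58/24) = 3.835 servings → $3.64.
tempeh only: max(1116/443, 58/20) = 2.9 servings → $4.21.
milk + canned tuna with both tight: 1.247 servings and 1.949 servings → $2.41.
milk + tempeh: the both-tight solution has a negative serving — not a feasible corner.
canned tuna + tempeh with both tight: 0.7012 servings and 2.059 servings → $3.65.
So the least-cost plan costs $2.41.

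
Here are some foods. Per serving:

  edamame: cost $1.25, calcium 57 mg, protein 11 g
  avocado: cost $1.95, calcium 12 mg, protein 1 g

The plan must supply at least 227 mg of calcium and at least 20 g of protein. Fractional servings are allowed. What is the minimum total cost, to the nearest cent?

$4.98

Two binding constraints pin down two serving amounts, so the optimal mix uses at most two foods. The candidates are each food alone (scaled to the tighter of calcium/protein) and each pair with both constraints tight.
edamame only: max(227/57, 20/11) = 3.982 servings → $4.98.
avocado only: max(227/12, 20/1) = 20 servings → $39.00.
edamame + avocado with both tight: 0.1733 servings and 18.09 servings → $35.50.
So the least-cost plan costs $4.98.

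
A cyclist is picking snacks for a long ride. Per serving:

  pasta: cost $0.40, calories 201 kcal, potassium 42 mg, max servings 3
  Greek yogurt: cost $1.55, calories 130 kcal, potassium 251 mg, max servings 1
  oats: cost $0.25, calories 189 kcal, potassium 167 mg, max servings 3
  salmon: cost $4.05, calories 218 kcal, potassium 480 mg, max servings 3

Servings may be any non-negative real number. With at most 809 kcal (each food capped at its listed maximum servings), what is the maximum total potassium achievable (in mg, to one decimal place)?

1713.1 mg

Potassium per kcal: salmon 2.202, Greek yogurt 1.931, oats 0.8836, pasta 0.209.
Take 3 servings of salmon: uses 654 kcal, +1440.0 mg potassium (running total 1440.0 mg).
Take 1 serving of Greek yogurt: uses 130 kcal, +251.0 mg potassium (running total 1691.0 mg).
Take 0.1323 servings of oats: uses 25 kcal, +22.1 mg potassium (running total 1713.1 mg).
Greedy by best ratio exhausts the calories allowance optimally: 1713.1 mg.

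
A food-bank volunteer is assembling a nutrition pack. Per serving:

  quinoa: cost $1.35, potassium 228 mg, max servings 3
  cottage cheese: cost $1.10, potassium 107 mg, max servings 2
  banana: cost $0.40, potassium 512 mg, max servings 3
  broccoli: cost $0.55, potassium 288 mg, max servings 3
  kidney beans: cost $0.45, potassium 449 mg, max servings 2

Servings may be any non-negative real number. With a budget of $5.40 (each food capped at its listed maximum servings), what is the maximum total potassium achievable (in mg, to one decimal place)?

Potassium per dollar: banana 1280, kidney beans 997.8, broccoli 523.6, quinoa 168.9, cottage cheese 97.27.
Take 3 servings of banana: spends $1.20, +1536.0 mg potassium (running total 1536.0 mg).
Take 2 servings of kidney beans: spends $0.90, +898.0 mg potassium (running total 2434.0 mg).
Take 3 servings of broccoli: spends $1.65, +864.0 mg potassium (running total 3298.0 mg).
Take 1.222 servings of quinoa: spends $1.65, +278.7 mg potassium (running total 3576.7 mg).
Filling greedily by potassium-per-dollar is optimal for one linear limit, giving 3576.7 mg.

3576.7 mg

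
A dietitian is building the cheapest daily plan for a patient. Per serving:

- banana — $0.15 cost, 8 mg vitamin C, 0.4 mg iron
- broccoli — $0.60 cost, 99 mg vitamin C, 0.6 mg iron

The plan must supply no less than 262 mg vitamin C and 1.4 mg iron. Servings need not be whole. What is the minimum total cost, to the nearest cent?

An LP optimum is at a vertex; with two nutrient constraints at most two foods are used. Check each candidate.
banana only: max(262/8, 1.4/0.4) = 32.75 servings → $4.91.
broccoli only: max(262/99, 1.4/0.6) = 2.646 servings → $1.59.
banana + broccoli: intersection lies outside the first quadrant.
So the least-cost plan costs $1.59.

$1.59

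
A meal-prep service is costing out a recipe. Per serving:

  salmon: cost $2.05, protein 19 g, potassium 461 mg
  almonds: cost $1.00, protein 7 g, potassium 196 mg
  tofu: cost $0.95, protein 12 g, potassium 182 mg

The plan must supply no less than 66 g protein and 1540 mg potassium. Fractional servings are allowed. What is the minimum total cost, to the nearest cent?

An LP optimum is at a vertex; with two nutrient constraints at most two foods are used. Check each candidate.
salmon only: max(66/19, 1540/461) = 3.474 servings → $7.12.
almonds only: max(66/7, 1540/196) = 9.429 servings → $9.43.
tofu only: max(66/12, 1540/182) = 8.462 servings → $8.04.
salmon + almonds with both targets exact would need a negative amount; discard.
salmon + tofu with both tight: 3.119 servings and 0.5622 servings → $6.93.
almonds + tofu with both tight: 6 servings and 2 servings → $7.90.
Cheapest feasible corner: $6.93.

$6.93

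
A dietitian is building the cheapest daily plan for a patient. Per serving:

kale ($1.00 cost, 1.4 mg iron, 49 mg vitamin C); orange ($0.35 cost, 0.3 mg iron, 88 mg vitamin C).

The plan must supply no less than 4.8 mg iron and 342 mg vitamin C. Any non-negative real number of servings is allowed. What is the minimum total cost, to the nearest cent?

A basic optimal solution has at most two foods positive. Try each food alone and each pair with both targets met exactly.
kale only: max(4.8/1.4, 342/49) = 6.98 servings → $6.98.
orange only: max(4.8/0.3, 342/88) = 16 servings → $5.60.
kale + orange with both tight: 2.947 servings and 2.245 servings → $3.73.
The minimum over all feasible corners is $3.73.

$3.73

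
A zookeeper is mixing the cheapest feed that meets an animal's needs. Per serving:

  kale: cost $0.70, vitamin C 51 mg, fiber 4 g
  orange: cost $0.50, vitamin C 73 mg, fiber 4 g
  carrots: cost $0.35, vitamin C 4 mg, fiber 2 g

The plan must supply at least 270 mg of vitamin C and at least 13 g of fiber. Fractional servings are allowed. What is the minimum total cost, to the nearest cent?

$1.85

At the optimum either one food covers both requirements or two foods hit both targets exactly; no other combination can be cheaper.
kale only: max(270/51, 13/4) = 5.294 servings → $3.71.
orange only: max(270/73, 13/4) = 3.699 servings → $1.85.
carrots only: max(270/4, 13/2) = 67.5 servings → $23.62.
kale + orange: intersection lies outside the first quadrant.
kale + carrots: the both-tight solution has a negative serving — not a feasible corner.
orange + carrots: intersection lies outside the first quadrant.
The minimum over all feasible corners is $1.85.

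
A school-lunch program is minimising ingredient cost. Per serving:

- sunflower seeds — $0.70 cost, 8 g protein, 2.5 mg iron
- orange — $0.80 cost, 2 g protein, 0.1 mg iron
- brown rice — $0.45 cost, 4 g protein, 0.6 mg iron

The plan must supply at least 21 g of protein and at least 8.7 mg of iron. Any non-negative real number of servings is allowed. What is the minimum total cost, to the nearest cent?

Check every corner: each single food scaled to meet both minima, and each pair solved so both constraints bind.
sunflower seeds only: max(21/8, 8.7/2.5) = 3.48 servings → $2.44.
orange only: max(21/2, 8.7/0.1) = 87 servings → $69.60.
brown rice only: max(21/4, 8.7/0.6) = 14.5 servings → $6.53.
sunflower seeds + orange: intersection lies outside the first quadrant.
sunflower seeds + brown rice with both targets exact would need a negative amount; discard.
orange + brown rice: intersection lies outside the first quadrant.
The minimum over all feasible corners is $2.44.

$2.44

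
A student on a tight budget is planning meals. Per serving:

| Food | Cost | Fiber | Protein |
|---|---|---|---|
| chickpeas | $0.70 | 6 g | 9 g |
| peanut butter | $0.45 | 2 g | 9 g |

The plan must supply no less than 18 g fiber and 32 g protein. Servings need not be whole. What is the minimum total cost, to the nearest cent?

$2.28

Minimising a linear cost over {fiber ≥ 18, protein ≥ 32, servings ≥ 0} — the optimum is at a vertex, using one or two foods.
chickpeas only: max(18/6, 32/9) = 3.556 servings → $2.49.
peanut butter only: max(18/2, 32/9) = 9 servings → $4.05.
chickpeas + peanut butter with both tight: 2.722 servings and 0.8333 servings → $2.28.
Cheapest feasible corner: $2.28.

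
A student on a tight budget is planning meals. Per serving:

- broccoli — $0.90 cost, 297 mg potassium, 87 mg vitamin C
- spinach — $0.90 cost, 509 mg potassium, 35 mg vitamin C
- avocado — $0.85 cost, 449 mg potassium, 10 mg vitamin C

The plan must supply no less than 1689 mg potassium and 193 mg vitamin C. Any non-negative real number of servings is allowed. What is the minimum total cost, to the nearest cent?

An LP optimum is at a vertex; with two nutrient constraints at most two foods are used. Check each candidate.
broccoli only: max(1689/297, 193/87) = 5.687 servings → $5.12.
spinach only: max(1689/509, 193/35) = 5.514 servings → $4.96.
avocado only: max(1689/449, 193/10) = 19.3 servings → $16.41.
broccoli + spinach with both tight: 1.154 servings and 2.645 servings → $3.42.
broccoli + avocado with both tight: 1.933 servings and 2.483 servings → $3.85.
spinach + avocado: the both-tight solution has a negative serving — not a feasible corner.
So the least-cost plan costs $3.42.

$3.42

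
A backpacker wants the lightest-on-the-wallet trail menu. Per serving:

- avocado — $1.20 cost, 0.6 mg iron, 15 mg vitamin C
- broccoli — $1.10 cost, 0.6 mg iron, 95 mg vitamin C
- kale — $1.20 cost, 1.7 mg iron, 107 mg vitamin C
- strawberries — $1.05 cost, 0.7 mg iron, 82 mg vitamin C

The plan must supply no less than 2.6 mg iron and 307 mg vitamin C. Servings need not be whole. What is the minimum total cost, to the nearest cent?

$3.44

Compare the cost at each extreme point of the feasible region.
avocado only: max(2.6/0.6, 307/15) = 20.47 servings → $24.56.
broccoli only: max(2.6/0.6, 307/95) = 4.333 servings → $4.77.
kale only: max(2.6/1.7, 307/107) = 2.869 servings → $3.44.
strawberries only: max(2.6/0.7, 307/82) = 3.744 servings → $3.93.
avocado + broccoli with both tight: 1.308 servings and 3.025 servings → $4.90.
avocado + kale: intersection lies outside the first quadrant.
avocado + strawberries: the both-tight solution has a negative serving — not a feasible corner.
broccoli + kale with both tight: 2.505 servings and 0.6454 servings → $3.53.
broccoli + strawberries with both tight: 0.09827 servings and 3.63 servings → $3.92.
kale + strawberries with both targets exact would need a negative amount; discard.
Cheapest feasible corner: $3.44.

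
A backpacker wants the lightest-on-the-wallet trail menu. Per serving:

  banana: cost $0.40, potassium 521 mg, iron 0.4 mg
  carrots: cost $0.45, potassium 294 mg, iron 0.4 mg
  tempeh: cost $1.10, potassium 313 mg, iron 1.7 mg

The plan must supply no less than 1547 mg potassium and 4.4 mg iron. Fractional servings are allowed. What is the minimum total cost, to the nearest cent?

The cheapest plan sits at a corner of the feasible region — with two constraints it uses at most two foods.
banana only: max(1547/521, 4.4/0.4) = 11 servings → $4.40.
carrots only: max(1547/294, 4.4/0.4) = 11 servings → $4.95.
tempeh only: max(1547/313, 4.4/1.7) = 4.942 servings → $5.44.
banana + carrots: intersection lies outside the first quadrant.
banana + tempeh with both tight: 1.647 servings and 2.201 servings → $3.08.
carrots + tempeh with both tight: 3.344 servings and 1.801 servings → $3.49.
So the least-cost plan costs $3.08.

$3.08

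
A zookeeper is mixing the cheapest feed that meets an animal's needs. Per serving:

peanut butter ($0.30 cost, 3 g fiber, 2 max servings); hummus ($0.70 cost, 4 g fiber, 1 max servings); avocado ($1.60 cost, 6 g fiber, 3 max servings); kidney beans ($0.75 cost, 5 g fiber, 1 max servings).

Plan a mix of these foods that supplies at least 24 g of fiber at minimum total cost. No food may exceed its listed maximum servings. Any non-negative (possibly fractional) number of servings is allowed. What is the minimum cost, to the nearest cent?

Cost per g of fiber: peanut butter $0.1000, kidney beans $0.1500, hummus $0.1750, avocado $0.2667.
Take 2 servings of peanut butter: +6.0 g fiber for $0.60 (total $0.60, still need 18.0 g).
Take 1 serving of kidney beans: +5.0 g fiber for $0.75 (total $1.35, still need 13.0 g).
Take 1 serving of hummus: +4.0 g fiber for $0.70 (total $2.05, still need 9.0 g).
Take 1.5 servings of avocado: +9.0 g fiber for $2.40 (total $4.45, still need 0.0 g).
Greedy by cheapest-per-g is optimal for a single linear constraint, so the minimum cost is $4.45.

$4.45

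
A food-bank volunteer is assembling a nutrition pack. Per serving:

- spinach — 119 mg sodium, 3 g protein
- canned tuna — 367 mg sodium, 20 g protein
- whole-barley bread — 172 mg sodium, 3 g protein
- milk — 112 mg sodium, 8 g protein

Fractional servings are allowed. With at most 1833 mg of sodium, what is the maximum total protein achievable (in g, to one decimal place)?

130.9 g

Protein per mg sodium: milk 0.07143, canned tuna 0.0545, spinach 0.02521, whole-barley bread 0.01744.
With no serving limits, spend the whole sodium allowance on milk: 1833 mg / 112 mg × 8 g = 130.9 g.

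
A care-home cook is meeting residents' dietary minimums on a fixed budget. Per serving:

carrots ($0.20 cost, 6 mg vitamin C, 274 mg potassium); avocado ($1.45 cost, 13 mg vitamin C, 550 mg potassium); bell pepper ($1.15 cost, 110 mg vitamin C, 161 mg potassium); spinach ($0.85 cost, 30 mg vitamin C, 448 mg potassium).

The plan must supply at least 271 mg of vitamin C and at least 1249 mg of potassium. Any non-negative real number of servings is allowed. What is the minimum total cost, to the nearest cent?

This is a tiny linear program; its minimum lies at a vertex of the feasible set. List the vertices and price them.
carrots only: max(271/6, 1249/274) = 45.17 servings → $9.03.
avocado only: max(271/13, 1249/550) = 20.85 servings → $30.23.
bell pepper only: max(271/110, 1249/161) = 7.758 servings → $8.92.
spinach only: max(271/30, 1249/448) = 9.033 servings → $7.68.
carrots + avocado with both targets exact would need a negative amount; discard.
carrots + bell pepper with both tight: 3.214 servings and 2.288 servings → $3.27.
carrots + spinach: intersection lies outside the first quadrant.
avocado + bell pepper with both tight: 1.605 servings and 2.274 servings → $4.94.
avocado + spinach with both targets exact would need a negative amount; discard.
bell pepper + spinach with both tight: 1.888 servings and 2.109 servings → $3.96.
Cheapest feasible corner: $3.27.

$3.27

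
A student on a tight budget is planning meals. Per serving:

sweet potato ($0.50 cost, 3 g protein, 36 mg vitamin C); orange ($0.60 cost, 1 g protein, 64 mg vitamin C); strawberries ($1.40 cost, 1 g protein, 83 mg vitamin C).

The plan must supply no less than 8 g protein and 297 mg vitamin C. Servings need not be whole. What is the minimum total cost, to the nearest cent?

$3.01

An LP optimum is at a vertex; with two nutrient constraints at most two foods are used. Check each candidate.
sweet potato only: max(8/3, 297/36) = 8.25 servings → $4.12.
orange only: max(8/1, 297/64) = 8 servings → $4.80.
strawberries only: max(8/1, 297/83) = 8 servings → $11.20.
sweet potato + orange with both tight: 1.378 servings and 3.865 servings → $3.01.
sweet potato + strawberries with both tight: 1.723 servings and 2.831 servings → $4.82.
orange + strawberries: intersection lies outside the first quadrant.
So the least-cost plan costs $3.01.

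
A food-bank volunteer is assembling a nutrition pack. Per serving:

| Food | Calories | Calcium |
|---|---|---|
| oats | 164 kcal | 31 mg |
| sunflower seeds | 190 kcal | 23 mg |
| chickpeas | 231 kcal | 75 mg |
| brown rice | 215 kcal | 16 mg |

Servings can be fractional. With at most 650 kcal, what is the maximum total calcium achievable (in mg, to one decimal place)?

Calcium per kcal: chickpeas 0.3247, oats 0.189, sunflower seeds 0.1211, brown rice 0.07442.
With no serving limits, spend the whole calories allowance on chickpeas: 650 kcal / 231 kcal × 75 mg = 211.0 mg.

211.0 mg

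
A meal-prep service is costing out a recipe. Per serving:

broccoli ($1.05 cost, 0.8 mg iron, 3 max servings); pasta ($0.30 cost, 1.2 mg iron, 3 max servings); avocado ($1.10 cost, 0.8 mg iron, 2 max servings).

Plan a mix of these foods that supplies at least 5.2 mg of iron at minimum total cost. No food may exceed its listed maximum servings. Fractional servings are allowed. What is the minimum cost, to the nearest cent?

Cost per mg of iron: pasta $0.2500, broccoli $1.3125, avocado $1.3750.
Take 3 servings of pasta: +3.6 mg iron for $0.90 (total $0.90, still need 1.6 mg).
Take 2 servings of broccoli: +1.6 mg iron for $2.10 (total $3.00, still need 0.0 mg).
Greedy by cheapest-per-mg is optimal for a single linear constraint, so the minimum cost is $3.00.

$3.00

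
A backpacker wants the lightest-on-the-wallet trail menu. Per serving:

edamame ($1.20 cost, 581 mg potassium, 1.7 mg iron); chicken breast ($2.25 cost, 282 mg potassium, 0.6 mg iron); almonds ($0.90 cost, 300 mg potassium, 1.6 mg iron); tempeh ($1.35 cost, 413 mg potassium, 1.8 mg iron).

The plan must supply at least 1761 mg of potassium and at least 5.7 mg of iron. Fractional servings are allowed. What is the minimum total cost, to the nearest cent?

An LP optimum is at a vertex; with two nutrient constraints at most two foods are used. Check each candidate.
edamame only: max(1761/581, 5.7/1.7) = 3.353 servings → $4.02.
chicken breast only: max(1761/282, 5.7/0.6) = 9.5 servings → $21.38.
almonds only: max(1761/300, 5.7/1.6) = 5.87 servings → $5.28.
tempeh only: max(1761/413, 5.7/1.8) = 4.264 servings → $5.76.
edamame + chicken breast: intersection lies outside the first quadrant.
edamame + almonds with both tight: 2.64 servings and 0.7579 servings → $3.85.
edamame + tempeh with both tight: 2.373 servings and 0.9252 servings → $4.10.
chicken breast + almonds with both tight: 4.084 servings and 2.031 servings → $11.02.
chicken breast + tempeh with both tight: 3.14 servings and 2.12 servings → $9.93.
almonds + tempeh: intersection lies outside the first quadrant.
So the least-cost plan costs $3.85.

$3.85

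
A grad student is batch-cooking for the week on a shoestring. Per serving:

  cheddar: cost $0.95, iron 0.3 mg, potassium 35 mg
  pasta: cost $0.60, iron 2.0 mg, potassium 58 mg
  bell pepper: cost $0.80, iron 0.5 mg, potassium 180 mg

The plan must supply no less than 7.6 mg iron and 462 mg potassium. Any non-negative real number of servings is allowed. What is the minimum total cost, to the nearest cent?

$3.23

This is a tiny linear program; its minimum lies at a vertex of the feasible set. List the vertices and price them.
cheddar only: max(7.6/0.3, 462/35) = 25.33 servings → $24.07.
pasta only: max(7.6/2.0, 462/58) = 7.966 servings → $4.78.
bell pepper only: max(7.6/0.5, 462/180) = 15.2 servings → $12.16.
cheddar + pasta with both tight: 9.186 servings and 2.422 servings → $10.18.
cheddar + bell pepper: the both-tight solution has a negative serving — not a feasible corner.
pasta + bell pepper with both tight: 3.435 servings and 1.46 servings → $3.23.
The minimum over all feasible corners is $3.23.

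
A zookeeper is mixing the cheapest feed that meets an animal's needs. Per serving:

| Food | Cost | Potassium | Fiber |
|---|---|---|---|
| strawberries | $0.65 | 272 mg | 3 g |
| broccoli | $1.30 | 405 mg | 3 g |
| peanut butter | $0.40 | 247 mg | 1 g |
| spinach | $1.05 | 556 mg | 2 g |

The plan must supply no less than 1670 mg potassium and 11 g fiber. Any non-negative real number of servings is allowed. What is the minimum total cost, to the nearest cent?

The cheapest plan sits at a corner of the feasible region — with two constraints it uses at most two foods.
strawberries only: max(1670/272, 11/3) = 6.14 servings → $3.99.
broccoli only: max(1670/405, 11/3) = 4.123 servings → $5.36.
peanut butter only: max(1670/247, 11/1) = 11 servings → $4.40.
spinach only: max(1670/556, 11/2) = 5.5 servings → $5.78.
strawberries + broccoli: intersection lies outside the first quadrant.
strawberries + peanut butter with both tight: 2.232 servings and 4.303 servings → $3.17.
strawberries + spinach with both tight: 2.47 servings and 1.795 servings → $3.49.
broccoli + peanut butter with both tight: 3.116 servings and 1.652 servings → $4.71.
broccoli + spinach with both tight: 3.235 servings and 0.6469 servings → $4.89.
peanut butter + spinach: intersection lies outside the first quadrant.
Cheapest feasible corner: $3.17.

$3.17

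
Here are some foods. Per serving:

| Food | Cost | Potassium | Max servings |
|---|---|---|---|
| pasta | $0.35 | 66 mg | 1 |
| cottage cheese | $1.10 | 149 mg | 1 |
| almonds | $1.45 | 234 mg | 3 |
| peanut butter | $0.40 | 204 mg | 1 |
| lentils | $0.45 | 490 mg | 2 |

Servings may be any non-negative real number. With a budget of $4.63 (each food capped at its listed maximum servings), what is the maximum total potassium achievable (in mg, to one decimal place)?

Potassium per dollar: lentils 1089, peanut butter 510, pasta 188.6, almonds 161.4, cottage cheese 135.5.
Take 2 servings of lentils: spends $0.90, +980.0 mg potassium (running total 980.0 mg).
Take 1 serving of peanut butter: spends $0.40, +204.0 mg potassium (running total 1184.0 mg).
Take 1 serving of pasta: spends $0.35, +66.0 mg potassium (running total 1250.0 mg).
Take 2.055 servings of almonds: spends $2.98, +480.9 mg potassium (running total 1730.9 mg).
Filling greedily by potassium-per-dollar is optimal for one linear limit, giving 1730.9 mg.

1730.9 mg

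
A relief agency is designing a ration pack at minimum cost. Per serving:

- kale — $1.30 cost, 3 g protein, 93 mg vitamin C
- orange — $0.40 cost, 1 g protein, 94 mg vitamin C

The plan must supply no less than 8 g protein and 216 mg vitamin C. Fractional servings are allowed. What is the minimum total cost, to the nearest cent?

For a min-cost LP with two ≥-constraints, a basic feasible solution has at most two positive variables.
kale only: max(8/3, 216/93) = 2.667 servings → $3.47.
orange only: max(8/1, 216/94) = 8 servings → $3.20.
kale + orange with both targets exact would need a negative amount; discard.
So the least-cost plan costs $3.20.

$3.20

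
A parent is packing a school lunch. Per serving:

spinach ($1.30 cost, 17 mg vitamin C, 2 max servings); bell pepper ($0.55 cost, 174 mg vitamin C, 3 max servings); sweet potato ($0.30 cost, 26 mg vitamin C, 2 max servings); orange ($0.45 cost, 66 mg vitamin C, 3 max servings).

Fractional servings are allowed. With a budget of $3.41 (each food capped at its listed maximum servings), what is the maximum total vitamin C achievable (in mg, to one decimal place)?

Vitamin C per dollar: bell pepper 316.4, orange 146.7, sweet potato 86.67, spinach 13.08.
Take 3 servings of bell pepper: spends $1.65, +522.0 mg vitamin C (running total 522.0 mg).
Take 3 servings of orange: spends $1.35, +198.0 mg vitamin C (running total 720.0 mg).
Take 1.367 servings of sweet potato: spends $0.41, +35.5 mg vitamin C (running total 755.5 mg).
Greedy by best ratio exhausts the cost allowance optimally: 755.5 mg.

755.5 mg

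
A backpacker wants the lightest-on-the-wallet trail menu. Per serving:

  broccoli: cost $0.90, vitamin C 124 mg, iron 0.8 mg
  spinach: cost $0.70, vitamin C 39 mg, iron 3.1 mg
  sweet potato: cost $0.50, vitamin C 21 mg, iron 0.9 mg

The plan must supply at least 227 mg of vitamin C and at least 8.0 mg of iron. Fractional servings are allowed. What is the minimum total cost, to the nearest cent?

$2.60

Two binding constraints pin down two serving amounts, so the optimal mix uses at most two foods. The candidates are each food alone (scaled to the tighter of vitamin C/iron) and each pair with both constraints tight.
broccoli only: max(227/124, 8.0/0.8) = 10 servings → $9.00.
spinach only: max(227/39, 8.0/3.1) = 5.821 servings → $4.07.
sweet potato only: max(227/21, 8.0/0.9) = 10.81 servings → $5.40.
broccoli + spinach with both tight: 1.109 servings and 2.294 servings → $2.60.
broccoli + sweet potato with both tight: 0.3829 servings and 8.549 servings → $4.62.
spinach + sweet potato with both targets exact would need a negative amount; discard.
The minimum over all feasible corners is $2.60.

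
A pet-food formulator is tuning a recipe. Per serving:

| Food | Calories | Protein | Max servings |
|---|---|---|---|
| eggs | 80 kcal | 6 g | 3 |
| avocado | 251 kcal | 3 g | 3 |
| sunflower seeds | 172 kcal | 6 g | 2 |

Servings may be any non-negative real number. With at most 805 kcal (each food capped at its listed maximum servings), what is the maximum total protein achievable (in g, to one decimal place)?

Protein per kcal: eggs 0.075, sunflower seeds 0.03488, avocado 0.01195.
Take 3 servings of eggs: uses 240 kcal, +18.0 g protein (running total 18.0 g).
Take 2 servings of sunflower seeds: uses 344 kcal, +12.0 g protein (running total 30.0 g).
Take 0.8805 servings of avocado: uses 221 kcal, +2.6 g protein (running total 32.6 g).
Greedy by best ratio exhausts the calories allowance optimally: 32.6 g.

32.6 g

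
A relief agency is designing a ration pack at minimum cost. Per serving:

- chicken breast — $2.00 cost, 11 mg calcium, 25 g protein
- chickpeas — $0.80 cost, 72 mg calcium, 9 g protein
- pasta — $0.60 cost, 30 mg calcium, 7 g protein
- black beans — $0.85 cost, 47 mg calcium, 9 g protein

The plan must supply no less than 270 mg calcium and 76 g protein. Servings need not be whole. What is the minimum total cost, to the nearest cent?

$6.36

Check every corner: each single food scaled to meet both minima, and each pair solved so both constraints bind.
chicken breast only: max(270/11, 76/25) = 24.55 servings → $49.09.
chickpeas only: max(270/72, 76/9) = 8.444 servings → $6.76.
pasta only: max(270/30, 76/7) = 10.86 servings → $6.51.
black beans only: max(270/47, 76/9) = 8.444 servings → $7.18.
chicken breast + chickpeas with both tight: 1.788 servings and 3.477 servings → $6.36.
chicken breast + pasta with both tight: 0.5795 servings and 8.788 servings → $6.43.
chicken breast + black beans with both tight: 1.061 servings and 5.496 servings → $6.79.
chickpeas + pasta: the both-tight solution has a negative serving — not a feasible corner.
chickpeas + black beans with both targets exact would need a negative amount; discard.
pasta + black beans with both targets exact would need a negative amount; discard.
So the least-cost plan costs $6.36.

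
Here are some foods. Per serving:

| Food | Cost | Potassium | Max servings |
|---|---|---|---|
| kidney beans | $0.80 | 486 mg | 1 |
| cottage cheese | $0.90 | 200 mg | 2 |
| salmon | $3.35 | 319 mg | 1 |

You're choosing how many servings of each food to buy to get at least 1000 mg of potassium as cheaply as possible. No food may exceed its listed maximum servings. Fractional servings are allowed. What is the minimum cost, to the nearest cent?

Cost per mg of potassium: kidney beans $0.0016, cottage cheese $0.0045, salmon $0.0105.
Take 1 serving of kidney beans: +486.0 mg potassium for $0.80 (total $0.80, still need 514.0 mg).
Take 2 servings of cottage cheese: +400.0 mg potassium for $1.80 (total $2.60, still need 114.0 mg).
Take 0.3574 servings of salmon: +114.0 mg potassium for $1.20 (total $3.80, still need 0.0 mg).
Filling from the cheapest source first is optimal under one linear minimum: $3.80.

$3.80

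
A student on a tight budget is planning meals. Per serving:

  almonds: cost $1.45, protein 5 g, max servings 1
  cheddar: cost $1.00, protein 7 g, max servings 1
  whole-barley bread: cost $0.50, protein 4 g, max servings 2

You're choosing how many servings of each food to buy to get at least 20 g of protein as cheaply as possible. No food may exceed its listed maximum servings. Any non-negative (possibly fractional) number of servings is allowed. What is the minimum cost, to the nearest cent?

$3.45

Cost per g of protein: whole-barley bread $0.1250, cheddar $0.1429, almonds $0.2900.
Take 2 servings of whole-barley bread: +8.0 g protein for $1.00 (total $1.00, still need 12.0 g).
Take 1 serving of cheddar: +7.0 g protein for $1.00 (total $2.00, still need 5.0 g).
Take 1 serving of almonds: +5.0 g protein for $1.45 (total $3.45, still need 0.0 g).
Filling from the cheapest source first is optimal under one linear minimum: $3.45.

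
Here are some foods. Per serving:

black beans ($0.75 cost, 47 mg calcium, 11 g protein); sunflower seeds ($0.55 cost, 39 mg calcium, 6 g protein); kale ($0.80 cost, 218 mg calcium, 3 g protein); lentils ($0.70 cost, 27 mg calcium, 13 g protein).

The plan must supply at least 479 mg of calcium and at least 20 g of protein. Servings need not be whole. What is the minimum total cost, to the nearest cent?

Compare the cost at each extreme point of the feasible region.
black beans only: max(479/47, 20/11) = 10.19 servings → $7.64.
sunflower seeds only: max(479/39, 20/6) = 12.28 servings → $6.76.
kale only: max(479/218, 20/3) = 6.667 servings → $5.33.
lentils only: max(479/27, 20/13) = 17.74 servings → $12.42.
black beans + sunflower seeds: intersection lies outside the first quadrant.
black beans + kale with both tight: 1.295 servings and 1.918 servings → $2.51.
black beans + lentils: intersection lies outside the first quadrant.
sunflower seeds + kale with both tight: 2.454 servings and 1.758 servings → $2.76.
sunflower seeds + lentils: intersection lies outside the first quadrant.
kale + lentils with both tight: 2.066 servings and 1.062 servings → $2.40.
Cheapest feasible corner: $2.40.

$2.40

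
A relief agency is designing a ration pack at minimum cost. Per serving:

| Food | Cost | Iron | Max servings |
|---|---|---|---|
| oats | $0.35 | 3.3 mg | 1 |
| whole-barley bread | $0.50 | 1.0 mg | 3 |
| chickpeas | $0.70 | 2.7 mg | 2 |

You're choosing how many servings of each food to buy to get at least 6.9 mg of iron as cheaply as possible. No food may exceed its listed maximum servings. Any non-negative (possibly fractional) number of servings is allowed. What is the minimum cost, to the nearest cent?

$1.28

Cost per mg of iron: oats $0.1061, chickpeas $0.2593, whole-barley bread $0.5000.
Take 1 serving of oats: +3.3 mg iron for $0.35 (total $0.35, still need 3.6 mg).
Take 1.333 servings of chickpeas: +3.6 mg iron for $0.93 (total $1.28, still need 0.0 mg).
Filling from the cheapest source first is optimal under one linear minimum: $1.28.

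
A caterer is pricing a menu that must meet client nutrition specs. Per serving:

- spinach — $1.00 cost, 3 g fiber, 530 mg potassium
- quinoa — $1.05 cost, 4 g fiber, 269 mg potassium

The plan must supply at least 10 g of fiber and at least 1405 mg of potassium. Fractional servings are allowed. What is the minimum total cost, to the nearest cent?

spinach only: max(10/3, 1405/530) = 3.333 servings → $3.33.
quinoa only: max(10/4, 1405/269) = 5.223 servings → $5.48.
spinach + quinoa with both tight: 2.232 servings and 0.8264 servings → $3.10.
The minimum over all feasible corners is $3.10.

$3.10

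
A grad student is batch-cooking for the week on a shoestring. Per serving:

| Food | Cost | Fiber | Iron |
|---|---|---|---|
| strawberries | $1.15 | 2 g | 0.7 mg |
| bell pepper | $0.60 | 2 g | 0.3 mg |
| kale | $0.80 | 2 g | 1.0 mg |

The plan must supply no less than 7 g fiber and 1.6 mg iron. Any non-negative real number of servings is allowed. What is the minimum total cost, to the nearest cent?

An LP optimum is at a vertex; with two nutrient constraints at most two foods are used. Check each candidate.
strawberries only: max(7/2, 1.6/0.7) = 3.5 servings → $4.03.
bell pepper only: max(7/2, 1.6/0.3) = 5.333 servings → $3.20.
kale only: max(7/2, 1.6/1.0) = 3.5 servings → $2.80.
strawberries + bell pepper with both tight: 1.375 servings and 2.125 servings → $2.86.
strawberries + kale: the both-tight solution has a negative serving — not a feasible corner.
bell pepper + kale with both tight: 2.714 servings and 0.7857 servings → $2.26.
The minimum over all feasible corners is $2.26.

$2.26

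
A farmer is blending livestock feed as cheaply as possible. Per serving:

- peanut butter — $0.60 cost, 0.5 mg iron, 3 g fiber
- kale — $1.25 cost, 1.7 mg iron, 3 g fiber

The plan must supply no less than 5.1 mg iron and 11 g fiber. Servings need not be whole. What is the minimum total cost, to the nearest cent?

Check every corner: each single food scaled to meet both minima, and each pair solved so both constraints bind.
peanut butter only: max(5.1/0.5, 11/3) = 10.2 servings → $6.12.
kale only: max(5.1/1.7, 11/3) = 3.667 servings → $4.58.
peanut butter + kale with both tight: 0.9444 servings and 2.722 servings → $3.97.
The minimum over all feasible corners is $3.97.

$3.97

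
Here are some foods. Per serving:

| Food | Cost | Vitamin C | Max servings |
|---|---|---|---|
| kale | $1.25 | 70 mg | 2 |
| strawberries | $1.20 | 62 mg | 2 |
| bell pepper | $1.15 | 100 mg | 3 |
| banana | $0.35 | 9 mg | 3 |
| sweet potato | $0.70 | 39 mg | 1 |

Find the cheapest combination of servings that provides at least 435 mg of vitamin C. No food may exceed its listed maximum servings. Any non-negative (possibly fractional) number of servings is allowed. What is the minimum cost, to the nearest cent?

Cost per mg of vitamin C: bell pepper $0.0115, kale $0.0179, sweet potato $0.0179, strawberries $0.0194, banana $0.0389.
Take 3 servings of bell pepper: +300.0 mg vitamin C for $3.45 (total $3.45, still need 135.0 mg).
Take 1.929 servings of kale: +135.0 mg vitamin C for $2.41 (total $5.86, still need 0.0 mg).
Filling from the cheapest source first is optimal under one linear minimum: $5.86.

$5.86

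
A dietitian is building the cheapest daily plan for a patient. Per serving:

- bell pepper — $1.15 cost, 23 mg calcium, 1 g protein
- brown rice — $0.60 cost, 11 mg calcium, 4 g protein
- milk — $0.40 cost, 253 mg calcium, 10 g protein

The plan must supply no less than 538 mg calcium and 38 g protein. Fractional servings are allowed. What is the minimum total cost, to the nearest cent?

Minimising a linear cost over {calcium ≥ 538, protein ≥ 38, servings ≥ 0} — the optimum is at a vertex, using one or two foods.
bell pepper only: max(538/23, 38/1) = 38 servings → $43.70.
brown rice only: max(538/11, 38/4) = 48.91 servings → $29.35.
milk only: max(538/253, 38/10) = 3.8 servings → $1.52.
bell pepper + brown rice with both tight: 21.41 servings and 4.148 servings → $27.11.
bell pepper + milk: the both-tight solution has a negative serving — not a feasible corner.
brown rice + milk with both tight: 4.694 servings and 1.922 servings → $3.59.
The minimum over all feasible corners is $1.52.

$1.52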